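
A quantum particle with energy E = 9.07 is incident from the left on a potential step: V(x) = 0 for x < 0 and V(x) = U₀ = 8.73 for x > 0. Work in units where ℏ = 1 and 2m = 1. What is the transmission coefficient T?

On each side the TISE gives plane waves with k = √(2m(E − V))/ℏ: k₁ = √(2·½·9.07) = 3.012, k₂ = √(2·½·0.34) = 0.5831.
Continuity of ψ and ψ′ at the step yields the reflection amplitude r = (k₁ − k₂)/(k₁ + k₂) = 0.6756; thus R = |r|² = 0.4564, T = 0.5436.

T = 0.544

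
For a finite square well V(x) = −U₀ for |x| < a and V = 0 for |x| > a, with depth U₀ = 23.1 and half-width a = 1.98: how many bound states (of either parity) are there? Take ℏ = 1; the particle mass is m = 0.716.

Define the well-strength parameter z₀ = (a/ℏ)√(2mU₀) = 1.98 × √(2·0.716·23.1) = 11.39.
A new bound state (alternating even/odd) appears each time z₀ passes a multiple of π/2, so N = ⌊2z₀/π⌋ + 1 = ⌊7.250⌋ + 1 = 8.

N = 8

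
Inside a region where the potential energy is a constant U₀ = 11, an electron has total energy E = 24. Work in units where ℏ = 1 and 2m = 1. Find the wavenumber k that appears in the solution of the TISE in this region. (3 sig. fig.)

With E > U₀ the solution is oscillatory, ψ ∝ e^{±ikx} with k = √(2m(E − U₀))/ℏ.
k = √(2 × 0.5 × 13) = 3.606.

k = 3.61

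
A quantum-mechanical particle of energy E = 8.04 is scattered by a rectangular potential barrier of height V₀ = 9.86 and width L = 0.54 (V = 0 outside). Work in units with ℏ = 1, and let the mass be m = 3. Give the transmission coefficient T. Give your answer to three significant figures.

Since E < V₀ the interior solution is evanescent with decay constant κ = √(2m(V₀ − E))/ℏ = 3.305.
κL = 1.784, sinh(κL) = 2.894.
The exact tunnelling result is T⁻¹ = 1 + V₀² sinh²(κL) / [4E(V₀ − E)] = 14.91, so T = 0.0671.

T = 0.0671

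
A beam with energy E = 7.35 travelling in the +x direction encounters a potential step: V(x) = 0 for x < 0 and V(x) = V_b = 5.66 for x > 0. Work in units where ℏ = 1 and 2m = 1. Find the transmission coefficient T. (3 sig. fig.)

The wavenumbers are k₁ = √(2mE)/ℏ = 2.711 on the left and k₂ = √(2m(E − V_b))/ℏ = 1.300 on the right.
Continuity of ψ and ψ′ at the step yields the reflection amplitude r = (k₁ − k₂)/(k₁ + k₂) = 0.3518; thus R = |r|² = 0.1238, T = 0.8762.

T = 0.876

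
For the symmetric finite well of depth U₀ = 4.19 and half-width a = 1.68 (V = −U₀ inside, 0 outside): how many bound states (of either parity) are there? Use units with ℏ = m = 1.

The dimensionless depth is z₀ = a√(2mU₀)/ℏ = 1.68 × √(8.380) = 4.863.
The even/odd transcendental equations gain one root per π/2 in z₀, giving N = 1 + ⌊2z₀/π⌋ = 1 + ⌊3.096⌋ = 4.

N = 4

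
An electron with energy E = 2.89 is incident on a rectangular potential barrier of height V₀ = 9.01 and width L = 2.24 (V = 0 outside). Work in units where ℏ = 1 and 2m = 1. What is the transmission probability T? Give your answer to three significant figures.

E < V₀: inside the barrier ψ ∝ e^{±κx} with κ = √(2m(V₀ − E))/ℏ = 2.474.
κL = 5.541, sinh(κL) = 127.5.
The exact tunnelling result is T⁻¹ = 1 + V₀² sinh²(κL) / [4E(V₀ − E)] = 18660, so T = 0.0000536.

T = 0.0000536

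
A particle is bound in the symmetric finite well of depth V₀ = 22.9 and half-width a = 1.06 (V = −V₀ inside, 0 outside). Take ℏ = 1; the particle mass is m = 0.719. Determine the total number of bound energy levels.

N = 4

Define the well-strength parameter z₀ = (a/ℏ)√(2mV₀) = 1.06 × √(2·0.719·22.9) = 6.083.
A new bound state (alternating even/odd) appears each time z₀ passes a multiple of π/2, so N = ⌊2z₀/π⌋ + 1 = ⌊3.872⌋ + 1 = 4.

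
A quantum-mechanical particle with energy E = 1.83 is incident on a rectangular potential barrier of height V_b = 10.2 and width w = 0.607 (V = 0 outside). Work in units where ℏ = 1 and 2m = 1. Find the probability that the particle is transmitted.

E < V_b: inside the barrier ψ ∝ e^{±κx} with κ = √(2m(V_b − E))/ℏ = 2.893.
κw = 1.756, sinh(κw) = 2.809.
Matching ψ, ψ′ at both faces gives T = [1 + V_b² sinh²(κw) / (4E(V_b − E))]⁻¹ = 1/14.39 = 0.0695.

T = 0.0695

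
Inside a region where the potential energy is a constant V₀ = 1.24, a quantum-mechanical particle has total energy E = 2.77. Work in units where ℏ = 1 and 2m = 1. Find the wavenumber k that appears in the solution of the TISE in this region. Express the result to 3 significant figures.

k = 1.24

With E > V₀ the solution is oscillatory, ψ ∝ e^{±ikx} with k = √(2m(E − V₀))/ℏ.
k = √(2 × 0.5 × 1.53) = 1.237.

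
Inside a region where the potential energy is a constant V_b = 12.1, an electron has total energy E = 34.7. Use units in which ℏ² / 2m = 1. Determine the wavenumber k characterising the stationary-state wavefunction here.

k = 4.75

With E > V_b the solution is oscillatory, ψ ∝ e^{±ikx} with k = √(2m(E − V_b))/ℏ.
k = √(2 × 0.5 × 22.6) = 4.754.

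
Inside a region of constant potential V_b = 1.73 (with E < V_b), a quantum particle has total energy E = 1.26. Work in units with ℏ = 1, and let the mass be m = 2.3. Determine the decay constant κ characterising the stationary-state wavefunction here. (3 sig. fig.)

κ = 1.47

Since E < V_b the TISE in this region is ψ'' = κ²ψ with κ = √(2m(V_b − E))/ℏ.
κ = √(2 × 2.3 × 0.47) = 1.470.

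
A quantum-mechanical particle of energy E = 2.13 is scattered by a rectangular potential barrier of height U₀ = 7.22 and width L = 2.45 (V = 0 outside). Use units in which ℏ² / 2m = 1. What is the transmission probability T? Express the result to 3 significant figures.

E < U₀: inside the barrier ψ ∝ e^{±κx} with κ = √(2m(U₀ − E))/ℏ = 2.256.
κL = 5.527, sinh(κL) = 125.7.
Matching ψ, ψ′ at both faces gives T = [1 + U₀² sinh²(κL) / (4E(U₀ − E))]⁻¹ = 1/19010 = 0.0000526.

T = 0.0000526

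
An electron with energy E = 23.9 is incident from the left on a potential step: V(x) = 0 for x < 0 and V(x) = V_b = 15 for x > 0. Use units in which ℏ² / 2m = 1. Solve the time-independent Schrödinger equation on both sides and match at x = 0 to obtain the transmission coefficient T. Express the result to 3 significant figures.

The wavenumbers are k₁ = √(2mE)/ℏ = 4.889 on the left and k₂ = √(2m(E − V_b))/ℏ = 2.983 on the right.
Continuity of ψ and ψ′ at the step yields the reflection amplitude r = (k₁ − k₂)/(k₁ + k₂) = 0.2421; thus R = |r|² = 0.05859, T = 0.9414.

T = 0.941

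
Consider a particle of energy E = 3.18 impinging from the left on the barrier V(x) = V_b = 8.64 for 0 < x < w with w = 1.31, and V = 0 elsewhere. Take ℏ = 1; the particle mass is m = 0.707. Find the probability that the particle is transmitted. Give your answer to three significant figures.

T = 0.00256

Since E < V_b the interior solution is evanescent with decay constant κ = √(2m(V_b − E))/ℏ = 2.779.
κw = 3.640, sinh(κw) = 19.03.
The exact tunnelling result is T⁻¹ = 1 + V_b² sinh²(κw) / [4E(V_b − E)] = 390.3, so T = 0.00256.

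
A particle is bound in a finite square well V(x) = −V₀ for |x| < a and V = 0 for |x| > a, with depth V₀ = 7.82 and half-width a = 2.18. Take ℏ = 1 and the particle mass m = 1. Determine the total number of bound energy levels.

N = 6

The dimensionless depth is z₀ = a√(2mV₀)/ℏ = 2.18 × √(15.64) = 8.621.
A new bound state (alternating even/odd) appears each time z₀ passes a multiple of π/2, so N = ⌊2z₀/π⌋ + 1 = ⌊5.489⌋ + 1 = 6.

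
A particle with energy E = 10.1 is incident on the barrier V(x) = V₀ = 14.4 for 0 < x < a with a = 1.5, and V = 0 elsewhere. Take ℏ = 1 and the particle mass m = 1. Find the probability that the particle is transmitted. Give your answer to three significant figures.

T = 0.000506

E < V₀: inside the barrier ψ ∝ e^{±κx} with κ = √(2m(V₀ − E))/ℏ = 2.933.
κa = 4.399, sinh(κa) = 40.67.
The exact tunnelling result is T⁻¹ = 1 + V₀² sinh²(κa) / [4E(V₀ − E)] = 1976, so T = 0.000506.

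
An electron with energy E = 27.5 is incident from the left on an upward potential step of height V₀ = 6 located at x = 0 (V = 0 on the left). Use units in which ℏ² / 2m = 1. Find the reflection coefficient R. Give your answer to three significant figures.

On each side the TISE gives plane waves with k = √(2m(E − V))/ℏ: k₁ = √(2·½·27.5) = 5.244, k₂ = √(2·½·21.5) = 4.637.
Continuity of ψ and ψ′ at the step yields the reflection amplitude r = (k₁ − k₂)/(k₁ + k₂) = 0.06146; thus R = |r|² = 0.003777, T = 0.9962.

R = 0.00378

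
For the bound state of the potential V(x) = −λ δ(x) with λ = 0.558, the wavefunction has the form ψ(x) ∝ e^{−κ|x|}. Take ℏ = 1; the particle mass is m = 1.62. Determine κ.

κ = 0.904

Integrating the TISE across x = 0 gives the cusp condition ψ'(0⁺) − ψ'(0⁻) = −(2mλ/ℏ²)ψ(0).
With ψ ∝ e^{−κ|x|} this yields −2κ = −2mλ/ℏ², so κ = mλ/ℏ² = 0.9040.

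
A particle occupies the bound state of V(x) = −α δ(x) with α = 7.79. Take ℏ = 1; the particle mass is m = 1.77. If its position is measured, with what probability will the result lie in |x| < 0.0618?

The normalised bound state is ψ = √κ e^{−κ|x|} with κ = mα/ℏ² = 13.79.
P(|x| < d) = ∫_{−d}^{d} κ e^{−2κ|x|} dx = 1 − e^{−2κd} = 1 − e^{−1.704} = 0.8181.

P = 0.818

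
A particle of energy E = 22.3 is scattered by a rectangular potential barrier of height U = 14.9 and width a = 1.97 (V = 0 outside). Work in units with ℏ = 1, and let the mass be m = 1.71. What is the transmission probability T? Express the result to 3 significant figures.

Above the barrier the interior wavenumber is k₂ = √(2m(E − U))/ℏ = 5.031, giving phase k₂a = 9.910.
T = [1 + U² sin²(k₂a) / (4E(E − U))]⁻¹ = 1/1.073 = 0.932.

T = 0.932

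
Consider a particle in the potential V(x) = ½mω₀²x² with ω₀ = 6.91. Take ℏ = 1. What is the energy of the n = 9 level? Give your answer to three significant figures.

E = 65.6

Using E_n = (n + ½)ℏω₀: E_9 = 9.5 × 6.91 = 65.65.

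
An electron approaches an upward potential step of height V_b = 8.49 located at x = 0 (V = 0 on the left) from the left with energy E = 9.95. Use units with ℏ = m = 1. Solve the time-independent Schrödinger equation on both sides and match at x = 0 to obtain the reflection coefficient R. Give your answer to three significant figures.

The wavenumbers are k₁ = √(2mE)/ℏ = 4.461 on the left and k₂ = √(2m(E − V_b))/ℏ = 1.709 on the right.
Continuity of ψ and ψ′ at the step yields the reflection amplitude r = (k₁ − k₂)/(k₁ + k₂) = 0.4461; thus R = |r|² = 0.1990, T = 0.8010.

R = 0.199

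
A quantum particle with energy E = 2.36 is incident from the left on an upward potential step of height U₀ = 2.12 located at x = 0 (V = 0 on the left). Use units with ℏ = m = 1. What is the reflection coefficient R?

On each side the TISE gives plane waves with k = √(2m(E − V))/ℏ: k₁ = √(2·1·2.36) = 2.173, k₂ = √(2·1·0.24) = 0.6928.
Continuity of ψ and ψ′ at the step yields the reflection amplitude r = (k₁ − k₂)/(k₁ + k₂) = 0.5164; thus R = |r|² = 0.2667, T = 0.7333.

R = 0.267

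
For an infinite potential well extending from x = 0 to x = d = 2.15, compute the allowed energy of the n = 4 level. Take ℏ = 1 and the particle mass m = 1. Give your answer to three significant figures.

E = 17.1

The infinite-well eigenfunctions ψ_n = √(2/d) sin(nπx/d) vanish at both walls, giving E_n = n²π²ℏ²/(2md²).
E_4 = 4² × π² / (2 × 1 × 2.15²) = 17.08.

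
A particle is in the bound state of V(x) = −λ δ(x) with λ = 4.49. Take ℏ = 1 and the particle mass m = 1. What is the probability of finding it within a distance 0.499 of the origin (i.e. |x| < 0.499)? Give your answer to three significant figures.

The normalised bound state is ψ = √κ e^{−κ|x|} with κ = mλ/ℏ² = 4.490.
P(|x| < d) = ∫_{−d}^{d} κ e^{−2κ|x|} dx = 1 − e^{−2κd} = 1 − e^{−4.481} = 0.9887.

P = 0.989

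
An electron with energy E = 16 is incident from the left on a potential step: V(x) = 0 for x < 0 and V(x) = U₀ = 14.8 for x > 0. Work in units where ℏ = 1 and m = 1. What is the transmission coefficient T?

The wavenumbers are k₁ = √(2mE)/ℏ = 5.657 on the left and k₂ = √(2m(E − U₀))/ℏ = 1.549 on the right.
Matching ψ and ψ′ at x = 0 gives r = (k₁ − k₂)/(k₁ + k₂), so R = r² = 0.3249 and T = 1 − R = 0.6751.

T = 0.675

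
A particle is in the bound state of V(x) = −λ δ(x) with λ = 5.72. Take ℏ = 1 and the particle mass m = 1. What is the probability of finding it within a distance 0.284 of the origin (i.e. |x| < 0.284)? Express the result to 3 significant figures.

The normalised bound state is ψ = √κ e^{−κ|x|} with κ = mλ/ℏ² = 5.720.
P(|x| < d) = ∫_{−d}^{d} κ e^{−2κ|x|} dx = 1 − e^{−2κd} = 1 − e^{−3.249} = 0.9612.

P = 0.961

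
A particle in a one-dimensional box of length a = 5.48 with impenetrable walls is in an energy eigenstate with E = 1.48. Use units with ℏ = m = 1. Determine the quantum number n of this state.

From E_n = n²π²ℏ²/(2ma²) invert to n = √(2ma²E)/(πℏ).
n = (5.48/π) × √(2 × 1 × 1.48) = 3.001 → n = 3.

n = 3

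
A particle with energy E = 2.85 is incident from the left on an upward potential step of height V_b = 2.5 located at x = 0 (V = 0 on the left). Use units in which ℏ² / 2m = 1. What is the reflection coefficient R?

The wavenumbers are k₁ = √(2mE)/ℏ = 1.688 on the left and k₂ = √(2m(E − V_b))/ℏ = 0.5916 on the right.
Continuity of ψ and ψ′ at the step yields the reflection amplitude r = (k₁ − k₂)/(k₁ + k₂) = 0.4810; thus R = |r|² = 0.2314, T = 0.7686.

R = 0.231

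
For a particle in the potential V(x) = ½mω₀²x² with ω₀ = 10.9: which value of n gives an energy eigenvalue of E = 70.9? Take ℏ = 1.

Invert E_n = (n + ½)ℏω₀: n = E/ℏω₀ − ½ = 6.005, so n = 6.

n = 6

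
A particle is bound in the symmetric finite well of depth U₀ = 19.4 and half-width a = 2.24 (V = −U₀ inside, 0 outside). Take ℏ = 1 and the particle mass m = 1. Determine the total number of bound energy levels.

N = 9

The dimensionless depth is z₀ = a√(2mU₀)/ℏ = 2.24 × √(38.80) = 13.95.
A new bound state (alternating even/odd) appears each time z₀ passes a multiple of π/2, so N = ⌊2z₀/π⌋ + 1 = ⌊8.883⌋ + 1 = 9.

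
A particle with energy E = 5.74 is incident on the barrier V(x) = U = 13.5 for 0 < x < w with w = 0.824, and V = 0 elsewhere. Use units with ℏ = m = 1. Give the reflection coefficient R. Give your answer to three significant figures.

R = 0.994

E < U: inside the barrier ψ ∝ e^{±κx} with κ = √(2m(U − E))/ℏ = 3.940.
κw = 3.246, sinh(κw) = 12.83.
The exact tunnelling result is T⁻¹ = 1 + U² sinh²(κw) / [4E(U − E)] = 169.3, so T = 0.00591.
R = 1 − T = 0.994.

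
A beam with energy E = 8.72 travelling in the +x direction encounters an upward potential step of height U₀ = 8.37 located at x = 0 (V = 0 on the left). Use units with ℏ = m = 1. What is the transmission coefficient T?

On each side the TISE gives plane waves with k = √(2m(E − V))/ℏ: k₁ = √(2·1·8.72) = 4.176, k₂ = √(2·1·0.35) = 0.8367.
Continuity of ψ and ψ′ at the step yields the reflection amplitude r = (k₁ − k₂)/(k₁ + k₂) = 0.6662; thus R = |r|² = 0.4438, T = 0.5562.

T = 0.556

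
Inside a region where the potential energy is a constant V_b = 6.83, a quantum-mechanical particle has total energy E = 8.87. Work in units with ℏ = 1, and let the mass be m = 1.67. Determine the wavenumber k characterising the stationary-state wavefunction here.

With E > V_b the solution is oscillatory, ψ ∝ e^{±ikx} with k = √(2m(E − V_b))/ℏ.
k = √(2 × 1.67 × 2.04) = 2.610.

k = 2.61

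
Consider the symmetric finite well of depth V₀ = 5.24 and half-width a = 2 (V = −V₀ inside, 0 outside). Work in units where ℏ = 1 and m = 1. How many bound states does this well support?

The dimensionless depth is z₀ = a√(2mV₀)/ℏ = 2 × √(10.48) = 6.475.
The even/odd transcendental equations gain one root per π/2 in z₀, giving N = 1 + ⌊2z₀/π⌋ = 1 + ⌊4.122⌋ = 5.

N = 5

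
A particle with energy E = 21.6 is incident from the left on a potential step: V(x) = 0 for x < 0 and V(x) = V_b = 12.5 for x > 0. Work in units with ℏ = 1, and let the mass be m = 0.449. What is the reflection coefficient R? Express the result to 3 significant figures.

R = 0.0453

The wavenumbers are k₁ = √(2mE)/ℏ = 4.404 on the left and k₂ = √(2m(E − V_b))/ℏ = 2.859 on the right.
Continuity of ψ and ψ′ at the step yields the reflection amplitude r = (k₁ − k₂)/(k₁ + k₂) = 0.2128; thus R = |r|² = 0.04528, T = 0.9547.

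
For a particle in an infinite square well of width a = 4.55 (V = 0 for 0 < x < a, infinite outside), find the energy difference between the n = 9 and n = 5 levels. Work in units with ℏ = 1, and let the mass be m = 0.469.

E_n = n²π²ℏ²/(2ma²), so ΔE = (9² − 5²) π²ℏ²/(2ma²).
ΔE = 56 × π² / (2 × 0.469 × 4.55²) = 28.46.

ΔE = 28.5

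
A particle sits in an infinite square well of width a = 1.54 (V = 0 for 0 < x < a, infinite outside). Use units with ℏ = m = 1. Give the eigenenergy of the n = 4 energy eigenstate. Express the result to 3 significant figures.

The infinite-well eigenfunctions ψ_n = √(2/a) sin(nπx/a) vanish at both walls, giving E_n = n²π²ℏ²/(2ma²).
E_4 = 4² × π² / (2 × 1 × 1.54²) = 33.29.

E = 33.3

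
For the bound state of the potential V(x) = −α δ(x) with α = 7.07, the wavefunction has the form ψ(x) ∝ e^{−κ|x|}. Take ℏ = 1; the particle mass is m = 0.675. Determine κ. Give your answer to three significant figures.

κ = 4.77

Integrate −(ℏ²/2m)ψ'' − αδ(x)ψ = Eψ from −ε to +ε: the ψ'' term gives ψ'(0⁺) − ψ'(0⁻) and the δ term gives −(2mα/ℏ²)ψ(0).
With ψ ∝ e^{−κ|x|} this yields −2κ = −2mα/ℏ², so κ = mα/ℏ² = 4.772.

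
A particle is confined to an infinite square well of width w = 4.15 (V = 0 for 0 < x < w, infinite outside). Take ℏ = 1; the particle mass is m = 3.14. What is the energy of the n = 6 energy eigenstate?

E = 3.29

Requiring ψ(0) = ψ(w) = 0 quantises k = nπ/w, hence E_n = ℏ²k²/2m = n²π²ℏ²/(2mw²).
E_6 = 6² × π² / (2 × 3.14 × 4.15²) = 3.285.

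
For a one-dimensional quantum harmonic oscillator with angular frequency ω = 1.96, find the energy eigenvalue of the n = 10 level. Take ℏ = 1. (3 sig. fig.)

The oscillator eigenvalues are E_n = ℏω(n + ½), so E_10 = 1.96 × 10.5 = 20.58.

E = 20.6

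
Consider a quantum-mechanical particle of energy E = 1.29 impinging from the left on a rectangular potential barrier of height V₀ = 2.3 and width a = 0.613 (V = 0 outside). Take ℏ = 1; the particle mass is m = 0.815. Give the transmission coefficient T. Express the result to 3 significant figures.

T = 0.565

E < V₀: inside the barrier ψ ∝ e^{±κx} with κ = √(2m(V₀ − E))/ℏ = 1.283.
κa = 0.7865, sinh(κa) = 0.8702.
Matching ψ, ψ′ at both faces gives T = [1 + V₀² sinh²(κa) / (4E(V₀ − E))]⁻¹ = 1/1.769 = 0.565.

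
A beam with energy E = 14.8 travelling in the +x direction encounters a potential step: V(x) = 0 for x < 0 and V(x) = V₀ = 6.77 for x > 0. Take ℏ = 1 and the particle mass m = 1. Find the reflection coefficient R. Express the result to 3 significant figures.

The wavenumbers are k₁ = √(2mE)/ℏ = 5.441 on the left and k₂ = √(2m(E − V₀))/ℏ = 4.007 on the right.
Continuity of ψ and ψ′ at the step yields the reflection amplitude r = (k₁ − k₂)/(k₁ + k₂) = 0.1517; thus R = |r|² = 0.02301, T = 0.9770.

R = 0.0230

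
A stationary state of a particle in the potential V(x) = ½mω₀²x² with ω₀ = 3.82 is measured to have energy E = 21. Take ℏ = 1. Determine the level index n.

E_n = ℏω₀(n + ½) ⇒ n = E/(ℏω₀) − ½ = 21/3.82 − 0.5 = 4.997 → n = 5.

n = 5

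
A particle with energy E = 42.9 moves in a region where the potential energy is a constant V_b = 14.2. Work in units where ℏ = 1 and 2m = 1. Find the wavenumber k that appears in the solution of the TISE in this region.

With E > V_b the solution is oscillatory, ψ ∝ e^{±ikx} with k = √(2m(E − V_b))/ℏ.
k = √(2 × 0.5 × 28.7) = 5.357.

k = 5.36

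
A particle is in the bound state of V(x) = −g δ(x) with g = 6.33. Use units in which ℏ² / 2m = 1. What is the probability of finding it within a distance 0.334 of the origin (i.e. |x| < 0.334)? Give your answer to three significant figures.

P = 0.879

The normalised bound state is ψ = √κ e^{−κ|x|} with κ = mg/ℏ² = 3.165.
P(|x| < d) = ∫_{−d}^{d} κ e^{−2κ|x|} dx = 1 − e^{−2κd} = 1 − e^{−2.114} = 0.8793.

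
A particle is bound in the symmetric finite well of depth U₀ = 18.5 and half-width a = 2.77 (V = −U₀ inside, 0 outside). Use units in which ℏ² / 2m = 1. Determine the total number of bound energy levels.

N = 8

Define the well-strength parameter z₀ = (a/ℏ)√(2mU₀) = 2.77 × √(2·0.5·18.5) = 11.91.
The even/odd transcendental equations gain one root per π/2 in z₀, giving N = 1 + ⌊2z₀/π⌋ = 1 + ⌊7.585⌋ = 8.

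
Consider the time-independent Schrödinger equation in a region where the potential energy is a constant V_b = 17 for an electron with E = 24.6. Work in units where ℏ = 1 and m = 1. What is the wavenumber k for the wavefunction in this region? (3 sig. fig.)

With E > V_b the solution is oscillatory, ψ ∝ e^{±ikx} with k = √(2m(E − V_b))/ℏ.
k = √(2 × 1 × 7.6) = 3.899.

k = 3.90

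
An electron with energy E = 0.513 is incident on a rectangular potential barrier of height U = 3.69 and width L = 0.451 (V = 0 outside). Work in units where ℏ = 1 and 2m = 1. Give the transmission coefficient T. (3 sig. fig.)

E < U: inside the barrier ψ ∝ e^{±κx} with κ = √(2m(U − E))/ℏ = 1.782.
κL = 0.8039, sinh(κL) = 0.8933.
Matching ψ, ψ′ at both faces gives T = [1 + U² sinh²(κL) / (4E(U − E))]⁻¹ = 1/2.667 = 0.375.

T = 0.375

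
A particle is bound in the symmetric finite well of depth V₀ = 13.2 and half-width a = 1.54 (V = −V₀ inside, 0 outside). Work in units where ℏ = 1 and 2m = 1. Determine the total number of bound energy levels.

The dimensionless depth is z₀ = a√(2mV₀)/ℏ = 1.54 × √(13.20) = 5.595.
A new bound state (alternating even/odd) appears each time z₀ passes a multiple of π/2, so N = ⌊2z₀/π⌋ + 1 = ⌊3.562⌋ + 1 = 4.

N = 4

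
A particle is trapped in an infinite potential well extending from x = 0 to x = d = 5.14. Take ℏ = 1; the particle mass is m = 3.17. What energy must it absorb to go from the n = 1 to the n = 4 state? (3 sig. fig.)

ΔE = 0.884

E_n = n²π²ℏ²/(2md²), so ΔE = (4² − 1²) π²ℏ²/(2md²).
ΔE = 15 × π² / (2 × 3.17 × 5.14²) = 0.8838.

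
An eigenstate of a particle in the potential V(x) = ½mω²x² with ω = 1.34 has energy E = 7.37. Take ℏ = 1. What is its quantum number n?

E_n = ℏω(n + ½) ⇒ n = E/(ℏω) − ½ = 7.37/1.34 − 0.5 = 5.000 → n = 5.

n = 5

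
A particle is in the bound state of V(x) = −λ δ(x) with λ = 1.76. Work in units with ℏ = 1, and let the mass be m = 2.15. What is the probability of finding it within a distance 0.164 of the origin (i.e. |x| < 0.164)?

P = 0.711

The normalised bound state is ψ = √κ e^{−κ|x|} with κ = mλ/ℏ² = 3.784.
P(|x| < d) = ∫_{−d}^{d} κ e^{−2κ|x|} dx = 1 − e^{−2κd} = 1 − e^{−1.241} = 0.7109.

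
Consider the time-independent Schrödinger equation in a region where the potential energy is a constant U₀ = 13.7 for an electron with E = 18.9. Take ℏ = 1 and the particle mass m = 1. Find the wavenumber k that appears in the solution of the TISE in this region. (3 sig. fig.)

With E > U₀ the solution is oscillatory, ψ ∝ e^{±ikx} with k = √(2m(E − U₀))/ℏ.
k = √(2 × 1 × 5.2) = 3.225.

k = 3.22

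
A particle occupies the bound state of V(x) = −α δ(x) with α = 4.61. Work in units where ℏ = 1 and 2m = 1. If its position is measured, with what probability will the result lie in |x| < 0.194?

P = 0.591

The normalised bound state is ψ = √κ e^{−κ|x|} with κ = mα/ℏ² = 2.305.
P(|x| < d) = ∫_{−d}^{d} κ e^{−2κ|x|} dx = 1 − e^{−2κd} = 1 − e^{−0.8943} = 0.5911.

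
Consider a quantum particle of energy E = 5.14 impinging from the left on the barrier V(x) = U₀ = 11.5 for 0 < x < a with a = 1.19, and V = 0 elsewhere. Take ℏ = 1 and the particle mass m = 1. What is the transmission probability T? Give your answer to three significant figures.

Since E < U₀ the interior solution is evanescent with decay constant κ = √(2m(U₀ − E))/ℏ = 3.567.
κa = 4.244, sinh(κa) = 34.84.
Matching ψ, ψ′ at both faces gives T = [1 + U₀² sinh²(κa) / (4E(U₀ − E))]⁻¹ = 1/1229 = 0.000814.

T = 0.000814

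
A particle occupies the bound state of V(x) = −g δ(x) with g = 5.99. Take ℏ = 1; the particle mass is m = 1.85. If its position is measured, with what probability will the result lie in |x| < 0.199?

P = 0.988

The normalised bound state is ψ = √κ e^{−κ|x|} with κ = mg/ℏ² = 11.08.
P(|x| < d) = ∫_{−d}^{d} κ e^{−2κ|x|} dx = 1 − e^{−2κd} = 1 − e^{−4.410} = 0.9879.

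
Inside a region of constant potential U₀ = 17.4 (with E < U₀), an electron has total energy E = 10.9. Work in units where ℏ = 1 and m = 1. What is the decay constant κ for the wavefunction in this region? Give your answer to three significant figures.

κ = 3.61

Since E < U₀ the TISE in this region is ψ'' = κ²ψ with κ = √(2m(U₀ − E))/ℏ.
κ = √(2 × 1 × 6.5) = 3.606.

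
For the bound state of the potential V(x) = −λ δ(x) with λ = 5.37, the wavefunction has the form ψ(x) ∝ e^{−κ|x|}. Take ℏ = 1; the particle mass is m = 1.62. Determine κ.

κ = 8.70

Integrating the TISE across x = 0 gives the cusp condition ψ'(0⁺) − ψ'(0⁻) = −(2mλ/ℏ²)ψ(0).
With ψ ∝ e^{−κ|x|} this yields −2κ = −2mλ/ℏ², so κ = mλ/ℏ² = 8.699.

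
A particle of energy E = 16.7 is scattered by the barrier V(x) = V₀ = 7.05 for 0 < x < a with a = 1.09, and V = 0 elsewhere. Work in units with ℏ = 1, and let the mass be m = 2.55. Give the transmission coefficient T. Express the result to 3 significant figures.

T = 0.931

Above the barrier the interior wavenumber is k₂ = √(2m(E − V₀))/ℏ = 7.015, giving phase k₂a = 7.647.
T = [1 + V₀² sin²(k₂a) / (4E(E − V₀))]⁻¹ = 1/1.074 = 0.931.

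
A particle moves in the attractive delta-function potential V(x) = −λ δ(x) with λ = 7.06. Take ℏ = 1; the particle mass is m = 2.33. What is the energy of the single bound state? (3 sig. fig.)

The bound state is ψ(x) = √κ e^{−κ|x|}. The derivative jump ψ'(0⁺) − ψ'(0⁻) = −(2mλ/ℏ²)ψ(0) fixes κ = mλ/ℏ² = 16.45.
Then E = −ℏ²κ²/(2m) = −mλ²/(2ℏ²) = -58.07.

E = -58.1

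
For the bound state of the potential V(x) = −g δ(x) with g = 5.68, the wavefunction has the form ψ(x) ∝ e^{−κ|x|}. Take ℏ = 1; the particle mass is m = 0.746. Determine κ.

Integrating the TISE across x = 0 gives the cusp condition ψ'(0⁺) − ψ'(0⁻) = −(2mg/ℏ²)ψ(0).
With ψ ∝ e^{−κ|x|} this yields −2κ = −2mg/ℏ², so κ = mg/ℏ² = 4.237.

κ = 4.24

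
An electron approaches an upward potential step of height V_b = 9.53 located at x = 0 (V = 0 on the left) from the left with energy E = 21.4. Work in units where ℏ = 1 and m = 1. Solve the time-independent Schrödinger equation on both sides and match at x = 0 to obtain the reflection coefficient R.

On each side the TISE gives plane waves with k = √(2m(E − V))/ℏ: k₁ = √(2·1·21.4) = 6.542, k₂ = √(2·1·11.87) = 4.872.
Matching ψ and ψ′ at x = 0 gives r = (k₁ − k₂)/(k₁ + k₂), so R = r² = 0.02140 and T = 1 − R = 0.9786.

R = 0.0214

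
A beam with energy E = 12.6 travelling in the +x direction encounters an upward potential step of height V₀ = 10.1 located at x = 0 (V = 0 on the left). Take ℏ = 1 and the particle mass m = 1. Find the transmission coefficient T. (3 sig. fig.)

T = 0.853

On each side the TISE gives plane waves with k = √(2m(E − V))/ℏ: k₁ = √(2·1·12.6) = 5.020, k₂ = √(2·1·2.5) = 2.236.
Continuity of ψ and ψ′ at the step yields the reflection amplitude r = (k₁ − k₂)/(k₁ + k₂) = 0.3837; thus R = |r|² = 0.1472, T = 0.8528.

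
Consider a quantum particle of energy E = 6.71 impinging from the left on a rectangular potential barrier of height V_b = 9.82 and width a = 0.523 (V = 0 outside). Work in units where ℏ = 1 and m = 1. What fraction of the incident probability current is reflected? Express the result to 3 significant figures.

E < V_b: inside the barrier ψ ∝ e^{±κx} with κ = √(2m(V_b − E))/ℏ = 2.494.
κa = 1.304, sinh(κa) = 1.707.
The exact tunnelling result is T⁻¹ = 1 + V_b² sinh²(κa) / [4E(V_b − E)] = 4.366, so T = 0.229.
R = 1 − T = 0.771.

R = 0.771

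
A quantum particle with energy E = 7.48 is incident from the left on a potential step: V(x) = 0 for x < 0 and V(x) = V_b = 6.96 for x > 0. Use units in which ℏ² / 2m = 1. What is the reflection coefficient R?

On each side the TISE gives plane waves with k = √(2m(E − V))/ℏ: k₁ = √(2·½·7.48) = 2.735, k₂ = √(2·½·0.52) = 0.7211.
Continuity of ψ and ψ′ at the step yields the reflection amplitude r = (k₁ − k₂)/(k₁ + k₂) = 0.5827; thus R = |r|² = 0.3395, T = 0.6605.

R = 0.340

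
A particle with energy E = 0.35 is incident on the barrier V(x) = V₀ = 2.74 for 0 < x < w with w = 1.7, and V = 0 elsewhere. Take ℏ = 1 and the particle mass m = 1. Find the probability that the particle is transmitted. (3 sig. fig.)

E < V₀: inside the barrier ψ ∝ e^{±κx} with κ = √(2m(V₀ − E))/ℏ = 2.186.
κw = 3.717, sinh(κw) = 20.55.
The exact tunnelling result is T⁻¹ = 1 + V₀² sinh²(κw) / [4E(V₀ − E)] = 948.8, so T = 0.00105.

T = 0.00105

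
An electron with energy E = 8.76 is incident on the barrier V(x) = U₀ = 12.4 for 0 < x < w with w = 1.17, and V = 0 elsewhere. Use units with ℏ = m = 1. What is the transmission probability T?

E < U₀: inside the barrier ψ ∝ e^{±κx} with κ = √(2m(U₀ − E))/ℏ = 2.698.
κw = 3.157, sinh(κw) = 11.73.
The exact tunnelling result is T⁻¹ = 1 + U₀² sinh²(κw) / [4E(U₀ − E)] = 166.8, so T = 0.00600.

T = 0.00600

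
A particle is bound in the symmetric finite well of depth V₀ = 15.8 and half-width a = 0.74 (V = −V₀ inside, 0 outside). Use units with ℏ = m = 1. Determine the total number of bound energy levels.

The dimensionless depth is z₀ = a√(2mV₀)/ℏ = 0.74 × √(31.60) = 4.160.
The even/odd transcendental equations gain one root per π/2 in z₀, giving N = 1 + ⌊2z₀/π⌋ = 1 + ⌊2.648⌋ = 3.

N = 3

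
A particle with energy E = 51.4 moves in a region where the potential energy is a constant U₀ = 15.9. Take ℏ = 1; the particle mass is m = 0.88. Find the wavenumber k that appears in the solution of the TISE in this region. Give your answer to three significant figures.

k = 7.90

With E > U₀ the solution is oscillatory, ψ ∝ e^{±ikx} with k = √(2m(E − U₀))/ℏ.
k = √(2 × 0.88 × 35.5) = 7.904.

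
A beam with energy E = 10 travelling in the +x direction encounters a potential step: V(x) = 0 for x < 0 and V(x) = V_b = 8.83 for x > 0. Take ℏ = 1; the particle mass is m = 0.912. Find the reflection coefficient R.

On each side the TISE gives plane waves with k = √(2m(E − V))/ℏ: k₁ = √(2·0.912·10) = 4.271, k₂ = √(2·0.912·1.17) = 1.461.
Matching ψ and ψ′ at x = 0 gives r = (k₁ − k₂)/(k₁ + k₂), so R = r² = 0.2403 and T = 1 − R = 0.7597.

R = 0.240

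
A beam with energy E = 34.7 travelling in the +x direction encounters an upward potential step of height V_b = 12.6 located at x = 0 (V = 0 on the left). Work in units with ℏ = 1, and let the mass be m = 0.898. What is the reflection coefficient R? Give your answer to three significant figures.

The wavenumbers are k₁ = √(2mE)/ℏ = 7.894 on the left and k₂ = √(2m(E − V_b))/ℏ = 6.300 on the right.
Continuity of ψ and ψ′ at the step yields the reflection amplitude r = (k₁ − k₂)/(k₁ + k₂) = 0.1123; thus R = |r|² = 0.01261, T = 0.9874.

R = 0.0126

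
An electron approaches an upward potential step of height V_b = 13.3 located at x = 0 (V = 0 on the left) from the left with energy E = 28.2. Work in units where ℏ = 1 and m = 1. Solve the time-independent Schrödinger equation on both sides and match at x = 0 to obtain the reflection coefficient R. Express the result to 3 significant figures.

On each side the TISE gives plane waves with k = √(2m(E − V))/ℏ: k₁ = √(2·1·28.2) = 7.510, k₂ = √(2·1·14.9) = 5.459.
Continuity of ψ and ψ′ at the step yields the reflection amplitude r = (k₁ − k₂)/(k₁ + k₂) = 0.1582; thus R = |r|² = 0.02501, T = 0.9750.

R = 0.0250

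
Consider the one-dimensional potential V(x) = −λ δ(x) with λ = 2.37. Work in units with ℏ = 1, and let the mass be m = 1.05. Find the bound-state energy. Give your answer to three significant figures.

E = -2.95

For x ≠ 0 the bound state is ψ ∝ e^{−κ|x|}; integrating the TISE across the delta gives the cusp condition 2κ = 2mλ/ℏ², so κ = 2.489.
Then E = −ℏ²κ²/(2m) = −mλ²/(2ℏ²) = -2.949.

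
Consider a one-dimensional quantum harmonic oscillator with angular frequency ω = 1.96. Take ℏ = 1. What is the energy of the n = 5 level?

The oscillator eigenvalues are E_n = ℏω(n + ½), so E_5 = 1.96 × 5.5 = 10.78.

E = 10.8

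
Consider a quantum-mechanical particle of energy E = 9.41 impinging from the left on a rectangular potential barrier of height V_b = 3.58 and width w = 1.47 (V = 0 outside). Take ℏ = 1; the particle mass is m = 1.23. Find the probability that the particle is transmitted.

E > V_b: inside the barrier k₂ = √(2m(E − V_b))/ℏ = 3.787, k₂w = 5.567.
Matching at both interfaces gives T⁻¹ = 1 + V_b² sin²(k₂w) / [4E(E − V_b)] = 1.025, hence T = 0.975.

T = 0.975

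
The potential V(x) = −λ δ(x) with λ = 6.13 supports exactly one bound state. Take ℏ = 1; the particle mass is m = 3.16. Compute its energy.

E = -59.4

The bound state is ψ(x) = √κ e^{−κ|x|}. The derivative jump ψ'(0⁺) − ψ'(0⁻) = −(2mλ/ℏ²)ψ(0) fixes κ = mλ/ℏ² = 19.37.
Then E = −ℏ²κ²/(2m) = −mλ²/(2ℏ²) = -59.37.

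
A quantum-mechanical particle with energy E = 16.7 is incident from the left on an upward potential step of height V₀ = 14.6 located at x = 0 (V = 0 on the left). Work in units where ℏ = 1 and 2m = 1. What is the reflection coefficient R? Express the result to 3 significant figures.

On each side the TISE gives plane waves with k = √(2m(E − V))/ℏ: k₁ = √(2·½·16.7) = 4.087, k₂ = √(2·½·2.1) = 1.449.
Matching ψ and ψ′ at x = 0 gives r = (k₁ − k₂)/(k₁ + k₂), so R = r² = 0.2270 and T = 1 − R = 0.7730.

R = 0.227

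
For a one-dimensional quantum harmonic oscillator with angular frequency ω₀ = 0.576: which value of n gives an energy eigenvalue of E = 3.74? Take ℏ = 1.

n = 6

Invert E_n = (n + ½)ℏω₀: n = E/ℏω₀ − ½ = 5.993, so n = 6.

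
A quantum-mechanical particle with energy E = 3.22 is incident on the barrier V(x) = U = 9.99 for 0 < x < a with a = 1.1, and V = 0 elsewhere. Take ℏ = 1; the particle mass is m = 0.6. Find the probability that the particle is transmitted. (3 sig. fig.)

E < U: inside the barrier ψ ∝ e^{±κx} with κ = √(2m(U − E))/ℏ = 2.850.
κa = 3.135, sinh(κa) = 11.48.
Matching ψ, ψ′ at both faces gives T = [1 + U² sinh²(κa) / (4E(U − E))]⁻¹ = 1/151.7 = 0.00659.

T = 0.00659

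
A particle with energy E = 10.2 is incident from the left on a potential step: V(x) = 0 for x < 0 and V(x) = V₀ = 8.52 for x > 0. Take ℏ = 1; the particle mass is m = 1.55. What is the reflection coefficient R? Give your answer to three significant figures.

R = 0.179

The wavenumbers are k₁ = √(2mE)/ℏ = 5.623 on the left and k₂ = √(2m(E − V₀))/ℏ = 2.282 on the right.
Matching ψ and ψ′ at x = 0 gives r = (k₁ − k₂)/(k₁ + k₂), so R = r² = 0.1786 and T = 1 − R = 0.8214.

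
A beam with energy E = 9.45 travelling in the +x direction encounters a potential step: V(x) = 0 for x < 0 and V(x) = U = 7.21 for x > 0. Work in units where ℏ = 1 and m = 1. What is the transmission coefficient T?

T = 0.881

The wavenumbers are k₁ = √(2mE)/ℏ = 4.347 on the left and k₂ = √(2m(E − U))/ℏ = 2.117 on the right.
Matching ψ and ψ′ at x = 0 gives r = (k₁ − k₂)/(k₁ + k₂), so R = r² = 0.1191 and T = 1 − R = 0.8809.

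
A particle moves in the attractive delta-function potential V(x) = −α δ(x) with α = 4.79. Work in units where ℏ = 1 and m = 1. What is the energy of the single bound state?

E = -11.5

For x ≠ 0 the bound state is ψ ∝ e^{−κ|x|}; integrating the TISE across the delta gives the cusp condition 2κ = 2mα/ℏ², so κ = 4.790.
Then E = −ℏ²κ²/(2m) = −mα²/(2ℏ²) = -11.47.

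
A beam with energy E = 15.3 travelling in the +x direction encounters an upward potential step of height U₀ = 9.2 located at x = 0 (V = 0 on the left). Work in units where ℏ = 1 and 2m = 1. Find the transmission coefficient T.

T = 0.949

The wavenumbers are k₁ = √(2mE)/ℏ = 3.912 on the left and k₂ = √(2m(E − U₀))/ℏ = 2.470 on the right.
Continuity of ψ and ψ′ at the step yields the reflection amplitude r = (k₁ − k₂)/(k₁ + k₂) = 0.2259; thus R = |r|² = 0.05104, T = 0.9490.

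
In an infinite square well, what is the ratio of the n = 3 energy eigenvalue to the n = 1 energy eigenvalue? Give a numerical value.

E_n = n²π²ℏ²/(2mL²) so the ratio is n₂²/n₁² = 9/1 = 9.

9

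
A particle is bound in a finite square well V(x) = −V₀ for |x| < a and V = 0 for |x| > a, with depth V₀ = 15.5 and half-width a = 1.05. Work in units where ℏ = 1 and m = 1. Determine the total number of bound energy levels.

N = 4

Define the well-strength parameter z₀ = (a/ℏ)√(2mV₀) = 1.05 × √(2·1·15.5) = 5.846.
A new bound state (alternating even/odd) appears each time z₀ passes a multiple of π/2, so N = ⌊2z₀/π⌋ + 1 = ⌊3.722⌋ + 1 = 4.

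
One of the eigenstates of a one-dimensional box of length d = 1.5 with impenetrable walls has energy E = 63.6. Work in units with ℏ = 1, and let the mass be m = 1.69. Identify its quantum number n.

n = 7

For an infinite well E_n = n²π²ℏ²/(2md²), so n = (d/πℏ)√(2mE).
n = (1.5/π) × √(2 × 1.69 × 63.6) = 7.000 → n = 7.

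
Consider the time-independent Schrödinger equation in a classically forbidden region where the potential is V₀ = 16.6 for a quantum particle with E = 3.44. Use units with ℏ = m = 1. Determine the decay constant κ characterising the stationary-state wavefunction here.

κ = 5.13

Since E < V₀ the TISE in this region is ψ'' = κ²ψ with κ = √(2m(V₀ − E))/ℏ.
κ = √(2 × 1 × 13.16) = 5.130.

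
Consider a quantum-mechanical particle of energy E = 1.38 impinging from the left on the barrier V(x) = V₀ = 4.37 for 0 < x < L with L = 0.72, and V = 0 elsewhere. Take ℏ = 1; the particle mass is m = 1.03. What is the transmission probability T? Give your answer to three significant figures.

Since E < V₀ the interior solution is evanescent with decay constant κ = √(2m(V₀ − E))/ℏ = 2.482.
κL = 1.787, sinh(κL) = 2.902.
The exact tunnelling result is T⁻¹ = 1 + V₀² sinh²(κL) / [4E(V₀ − E)] = 10.74, so T = 0.0931.

T = 0.0931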